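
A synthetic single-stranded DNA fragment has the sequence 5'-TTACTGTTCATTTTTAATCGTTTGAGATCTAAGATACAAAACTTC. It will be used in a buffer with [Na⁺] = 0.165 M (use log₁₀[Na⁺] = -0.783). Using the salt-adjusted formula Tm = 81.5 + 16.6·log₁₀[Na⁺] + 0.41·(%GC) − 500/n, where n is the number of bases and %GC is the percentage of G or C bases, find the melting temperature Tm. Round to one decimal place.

Length n = 45. Scanning the sequence gives A=14, G=5, C=7, T=19.
G+C = 12, so %GC = 12/45 × 100 = 26.667%
Salt term: 16.6 × (-0.783) = -12.998
GC term: 0.41 × 26.667 = 10.933; length term: −500/45 = −11.111
Tm = 81.5 + (-12.998) + 10.933 − 11.111 = 68.324 → 68.3°C

68.3°C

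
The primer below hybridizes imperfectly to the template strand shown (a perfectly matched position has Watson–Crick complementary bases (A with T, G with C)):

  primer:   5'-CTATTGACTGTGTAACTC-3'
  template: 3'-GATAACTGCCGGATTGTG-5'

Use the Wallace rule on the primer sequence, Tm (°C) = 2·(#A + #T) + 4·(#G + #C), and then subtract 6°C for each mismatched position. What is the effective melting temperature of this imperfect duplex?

26°C

Primer base counts: A=4, T=7, G=3, C=4 → A+T=11, G+C=7
Perfect-match Tm = 2(11) + 4(7) = 22 + 28 = 50°C
Mismatches (positions where the bases are not complementary): 4 (at positions 9, 11, 12, 17)
Effective Tm = 50 − 4×6 = 50 − 24 = 26°C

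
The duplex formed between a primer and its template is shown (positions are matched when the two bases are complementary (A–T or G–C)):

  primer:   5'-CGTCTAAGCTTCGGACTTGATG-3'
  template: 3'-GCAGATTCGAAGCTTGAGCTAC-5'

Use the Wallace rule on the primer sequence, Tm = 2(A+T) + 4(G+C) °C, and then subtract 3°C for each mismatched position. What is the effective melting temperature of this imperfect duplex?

Primer base counts: A=4, T=7, G=6, C=5 → A+T=11, G+C=11
Perfect-match Tm = 2(11) + 4(11) = 22 + 44 = 66°C
Mismatches (positions where the bases are not complementary): 2 (at positions 14, 18)
Effective Tm = 66 − 2×3 = 66 − 6 = 60°C

60°C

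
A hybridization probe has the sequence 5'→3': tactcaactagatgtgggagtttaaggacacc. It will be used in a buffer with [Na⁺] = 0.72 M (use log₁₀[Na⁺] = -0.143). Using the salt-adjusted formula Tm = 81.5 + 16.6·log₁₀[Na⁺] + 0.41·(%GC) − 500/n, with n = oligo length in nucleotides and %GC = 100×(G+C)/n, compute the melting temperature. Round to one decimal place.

81.4°C

Length n = 32. A=10, T=8, C=6, G=8
G+C = 14, so %GC = 14/32 × 100 = 43.75%
Salt term: 16.6 × (-0.143) = -2.374
GC term: 0.41 × 43.75 = 17.938; length term: −500/32 = −15.625
Tm = 81.5 + (-2.374) + 17.938 − 15.625 = 81.439 → 81.4°C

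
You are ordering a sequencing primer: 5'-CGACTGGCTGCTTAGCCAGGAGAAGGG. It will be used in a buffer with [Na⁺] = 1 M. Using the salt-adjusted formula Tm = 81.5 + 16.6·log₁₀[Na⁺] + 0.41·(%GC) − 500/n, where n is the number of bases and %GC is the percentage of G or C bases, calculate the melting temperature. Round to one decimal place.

88.8°C

Length n = 27. Scanning the sequence gives T=4, A=6, C=6, G=11.
G+C = 17, so %GC = 17/27 × 100 = 62.963%
Salt term: 16.6 × (0) = 0
GC term: 0.41 × 62.963 = 25.815; length term: −500/27 = −18.519
Tm = 81.5 + (0) + 25.815 − 18.519 = 88.796 → 88.8°C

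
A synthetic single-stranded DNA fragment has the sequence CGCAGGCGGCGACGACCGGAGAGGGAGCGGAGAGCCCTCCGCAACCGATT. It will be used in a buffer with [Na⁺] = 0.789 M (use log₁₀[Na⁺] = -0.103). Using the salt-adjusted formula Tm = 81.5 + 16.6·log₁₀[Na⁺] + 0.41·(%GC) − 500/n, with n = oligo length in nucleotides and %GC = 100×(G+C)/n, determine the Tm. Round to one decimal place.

99.3°C

Length n = 50. G=20, A=11, C=16, T=3
G+C = 36, so %GC = 36/50 × 100 = 72%
Salt term: 16.6 × (-0.103) = -1.71
GC term: 0.41 × 72 = 29.52; length term: −500/50 = −10
Tm = 81.5 + (-1.71) + 29.52 − 10 = 99.31 → 99.3°C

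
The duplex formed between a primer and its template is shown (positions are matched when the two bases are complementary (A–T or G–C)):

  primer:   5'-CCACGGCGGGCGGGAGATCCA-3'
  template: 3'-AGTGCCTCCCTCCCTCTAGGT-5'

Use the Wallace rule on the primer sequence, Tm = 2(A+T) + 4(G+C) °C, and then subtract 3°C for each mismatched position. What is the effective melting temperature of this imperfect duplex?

65°C

Primer base counts: A=4, T=1, G=9, C=7 → A+T=5, G+C=16
Perfect-match Tm = 2(5) + 4(16) = 10 + 64 = 74°C
Mismatches (positions where the bases are not complementary): 3 (at positions 1, 7, 11)
Effective Tm = 74 − 3×3 = 74 − 9 = 65°C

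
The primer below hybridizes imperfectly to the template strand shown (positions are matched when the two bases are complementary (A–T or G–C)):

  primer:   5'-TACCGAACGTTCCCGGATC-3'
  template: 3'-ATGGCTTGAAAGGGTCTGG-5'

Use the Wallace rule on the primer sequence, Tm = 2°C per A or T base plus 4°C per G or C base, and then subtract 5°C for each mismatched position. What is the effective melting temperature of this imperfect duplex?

Primer base counts: A=4, T=4, G=4, C=7 → A+T=8, G+C=11
Perfect-match Tm = 2(8) + 4(11) = 16 + 44 = 60°C
Mismatches (positions where the bases are not complementary): 3 (at positions 9, 15, 18)
Effective Tm = 60 − 3×5 = 60 − 15 = 45°C

45°C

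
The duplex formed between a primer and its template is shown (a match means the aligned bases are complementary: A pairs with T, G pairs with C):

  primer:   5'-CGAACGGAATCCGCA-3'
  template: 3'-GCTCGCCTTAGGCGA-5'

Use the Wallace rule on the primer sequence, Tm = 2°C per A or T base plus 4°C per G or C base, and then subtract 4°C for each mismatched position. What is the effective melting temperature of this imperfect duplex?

Primer base counts: A=5, T=1, G=4, C=5 → A+T=6, G+C=9
Perfect-match Tm = 2(6) + 4(9) = 12 + 36 = 48°C
Mismatches (positions where the bases are not complementary): 2 (at positions 4, 15)
Effective Tm = 48 − 2×4 = 48 − 8 = 40°C

40°C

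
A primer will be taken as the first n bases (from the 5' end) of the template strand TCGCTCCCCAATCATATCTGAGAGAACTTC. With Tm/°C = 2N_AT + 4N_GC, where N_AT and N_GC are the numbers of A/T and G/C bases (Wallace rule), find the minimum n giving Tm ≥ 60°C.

First 19 bases: TCGCTCCCCAATCATATCT → Tm = 56°C (< 60°C)
First 20 bases: TCGCTCCCCAATCATATCTG → Tm = 60°C (≥ 60°C)
Each additional base adds 2°C (A/T) or 4°C (G/C), so Tm is non-decreasing in n; n = 20 is the first length to reach 60°C.

n = 20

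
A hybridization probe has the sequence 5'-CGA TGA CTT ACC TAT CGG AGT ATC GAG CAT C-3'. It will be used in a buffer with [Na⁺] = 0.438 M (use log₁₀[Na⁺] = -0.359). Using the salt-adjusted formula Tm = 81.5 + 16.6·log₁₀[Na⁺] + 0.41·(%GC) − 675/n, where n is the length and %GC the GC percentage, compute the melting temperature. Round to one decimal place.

73.6°C

Length n = 31. Base counts: T=8, C=8, G=7, A=8
G+C = 15, so %GC = 15/31 × 100 = 48.387%
Salt term: 16.6 × (-0.359) = -5.959
GC term: 0.41 × 48.387 = 19.839; length term: −675/31 = −21.774
Tm = 81.5 + (-5.959) + 19.839 − 21.774 = 73.606 → 73.6°C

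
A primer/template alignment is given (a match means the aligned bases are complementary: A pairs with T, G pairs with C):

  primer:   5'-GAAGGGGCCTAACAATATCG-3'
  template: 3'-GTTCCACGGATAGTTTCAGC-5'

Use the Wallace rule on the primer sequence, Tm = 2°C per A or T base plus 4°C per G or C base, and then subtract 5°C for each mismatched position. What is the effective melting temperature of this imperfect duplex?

Primer base counts: A=7, T=3, G=6, C=4 → A+T=10, G+C=10
Perfect-match Tm = 2(10) + 4(10) = 20 + 40 = 60°C
Mismatches (positions where the bases are not complementary): 5 (at positions 1, 6, 12, 16, 17)
Effective Tm = 60 − 5×5 = 60 − 25 = 35°C

35°C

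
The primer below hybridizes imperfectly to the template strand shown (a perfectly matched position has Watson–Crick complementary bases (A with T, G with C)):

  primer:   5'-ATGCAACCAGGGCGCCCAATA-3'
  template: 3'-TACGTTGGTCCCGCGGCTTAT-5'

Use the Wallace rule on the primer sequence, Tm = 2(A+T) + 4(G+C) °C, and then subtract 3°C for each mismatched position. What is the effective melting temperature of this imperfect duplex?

Primer base counts: A=7, T=2, G=5, C=7 → A+T=9, G+C=12
Perfect-match Tm = 2(9) + 4(12) = 18 + 48 = 66°C
Mismatches (positions where the bases are not complementary): 1 (at position 17)
Effective Tm = 66 − 1×3 = 66 − 3 = 63°C

63°C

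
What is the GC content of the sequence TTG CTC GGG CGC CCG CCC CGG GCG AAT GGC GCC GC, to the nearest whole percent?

T=4, C=15, A=2, G=14
G+C = 14 + 15 = 29 out of 35 bases
%GC = 29/35 × 100 = 82.86% ≈ 83%

83%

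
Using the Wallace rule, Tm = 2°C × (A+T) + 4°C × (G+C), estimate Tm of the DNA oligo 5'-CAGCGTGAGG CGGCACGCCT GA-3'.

76°C

Scanning the sequence gives C=7, T=2, G=9, A=4.
A+T = 6, G+C = 16
Tm = 2(6) + 4(16) = 12 + 64 = 76°C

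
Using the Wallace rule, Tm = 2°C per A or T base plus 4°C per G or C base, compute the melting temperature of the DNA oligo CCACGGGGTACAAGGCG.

58°C

Counting bases: T=1, G=7, A=4, C=5
A+T = 5, G+C = 12
Tm = 4·12 + 2·5 = 48 + 10 = 58°C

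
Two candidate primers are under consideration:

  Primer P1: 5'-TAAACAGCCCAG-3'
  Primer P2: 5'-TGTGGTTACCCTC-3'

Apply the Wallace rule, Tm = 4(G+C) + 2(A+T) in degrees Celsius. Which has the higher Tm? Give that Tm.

Primer P1: A+T=6, G+C=6 → Tm = 2(6)+4(6) = 36°C
Primer P2: A+T=6, G+C=7 → Tm = 2(6)+4(7) = 40°C
36°C vs 40°C → primer P2 is higher.

Primer P2, 40°C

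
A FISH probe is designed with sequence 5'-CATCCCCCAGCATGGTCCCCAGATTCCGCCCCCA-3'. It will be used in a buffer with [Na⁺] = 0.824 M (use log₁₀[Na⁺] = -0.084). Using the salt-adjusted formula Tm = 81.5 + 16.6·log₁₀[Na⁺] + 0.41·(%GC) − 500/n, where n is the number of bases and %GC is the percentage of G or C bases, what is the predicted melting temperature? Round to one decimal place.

93.1°C

Length n = 34. Base counts: C=18, G=5, T=5, A=6
G+C = 23, so %GC = 23/34 × 100 = 67.647%
Salt term: 16.6 × (-0.084) = -1.394
GC term: 0.41 × 67.647 = 27.735; length term: −500/34 = −14.706
Tm = 81.5 + (-1.394) + 27.735 − 14.706 = 93.135 → 93.1°C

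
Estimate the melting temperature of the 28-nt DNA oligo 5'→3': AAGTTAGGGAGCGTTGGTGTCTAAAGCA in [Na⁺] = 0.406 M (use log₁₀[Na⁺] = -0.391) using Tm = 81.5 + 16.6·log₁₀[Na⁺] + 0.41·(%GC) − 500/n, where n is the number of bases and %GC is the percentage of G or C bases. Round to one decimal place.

Length n = 28. Base counts: C=3, A=8, G=10, T=7
G+C = 13, so %GC = 13/28 × 100 = 46.429%
Salt term: 16.6 × (-0.391) = -6.491
GC term: 0.41 × 46.429 = 19.036; length term: −500/28 = −17.857
Tm = 81.5 + (-6.491) + 19.036 − 17.857 = 76.188 → 76.2°C

76.2°C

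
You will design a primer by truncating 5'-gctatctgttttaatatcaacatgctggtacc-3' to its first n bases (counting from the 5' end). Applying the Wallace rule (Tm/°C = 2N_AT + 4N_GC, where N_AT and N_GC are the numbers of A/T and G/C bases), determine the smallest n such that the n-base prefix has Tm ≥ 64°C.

n = 25

First 24 bases: GCTATCTGTTTTAATATCAACATG → Tm = 62°C (< 64°C)
First 25 bases: GCTATCTGTTTTAATATCAACATGC → Tm = 66°C (≥ 64°C)
Since every base adds ≥2°C, Tm only increases with n, so the threshold is first crossed at n = 25.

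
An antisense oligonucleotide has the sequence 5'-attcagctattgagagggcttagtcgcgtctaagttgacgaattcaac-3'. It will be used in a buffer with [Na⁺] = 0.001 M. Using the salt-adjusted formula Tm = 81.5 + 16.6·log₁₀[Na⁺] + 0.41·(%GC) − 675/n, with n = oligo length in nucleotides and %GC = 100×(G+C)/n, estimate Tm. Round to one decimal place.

Length n = 48. Base counts: A=13, G=12, C=9, T=14
G+C = 21, so %GC = 21/48 × 100 = 43.75%
Salt term: 16.6 × (-3) = -49.8
GC term: 0.41 × 43.75 = 17.938; length term: −675/48 = −14.062
Tm = 81.5 + (-49.8) + 17.938 − 14.062 = 35.576 → 35.6°C

35.6°C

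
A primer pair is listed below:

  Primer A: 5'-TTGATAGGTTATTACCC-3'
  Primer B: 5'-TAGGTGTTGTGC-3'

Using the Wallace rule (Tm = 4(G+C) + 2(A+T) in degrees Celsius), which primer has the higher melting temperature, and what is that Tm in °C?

Primer A, 46°C

Primer A: A+T=11, G+C=6 → Tm = 2(11)+4(6) = 46°C
Primer B: A+T=6, G+C=6 → Tm = 2(6)+4(6) = 36°C
46°C vs 36°C → primer A is higher.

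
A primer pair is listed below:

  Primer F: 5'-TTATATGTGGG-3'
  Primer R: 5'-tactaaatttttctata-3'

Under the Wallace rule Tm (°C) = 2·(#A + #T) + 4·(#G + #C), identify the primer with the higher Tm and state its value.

Primer R, 38°C

Primer F: A+T=7, G+C=4 → Tm = 2(7)+4(4) = 30°C
Primer R: A+T=15, G+C=2 → Tm = 2(15)+4(2) = 38°C
30°C vs 38°C → primer R is higher.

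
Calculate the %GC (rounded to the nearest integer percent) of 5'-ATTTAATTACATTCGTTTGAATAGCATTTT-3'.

20%

Counting bases: T=15, C=3, G=3, A=9
G+C = 3 + 3 = 6 out of 30 bases
%GC = 6/30 × 100 = 20% ≈ 20%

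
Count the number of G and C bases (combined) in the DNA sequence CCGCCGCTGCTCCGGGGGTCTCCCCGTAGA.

23

T=5, A=2, G=10, C=13
Total G or C: 10 + 13 = 23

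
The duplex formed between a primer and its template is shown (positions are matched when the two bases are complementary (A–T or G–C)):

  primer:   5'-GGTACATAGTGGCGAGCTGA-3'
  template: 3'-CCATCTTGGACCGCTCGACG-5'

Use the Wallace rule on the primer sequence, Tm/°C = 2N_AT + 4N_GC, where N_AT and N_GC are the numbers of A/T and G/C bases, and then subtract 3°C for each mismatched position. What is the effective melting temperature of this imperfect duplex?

Primer base counts: A=5, T=4, G=8, C=3 → A+T=9, G+C=11
Perfect-match Tm = 2(9) + 4(11) = 18 + 44 = 62°C
Mismatches (positions where the bases are not complementary): 5 (at positions 5, 7, 8, 9, 20)
Effective Tm = 62 − 5×3 = 62 − 15 = 47°C

47°C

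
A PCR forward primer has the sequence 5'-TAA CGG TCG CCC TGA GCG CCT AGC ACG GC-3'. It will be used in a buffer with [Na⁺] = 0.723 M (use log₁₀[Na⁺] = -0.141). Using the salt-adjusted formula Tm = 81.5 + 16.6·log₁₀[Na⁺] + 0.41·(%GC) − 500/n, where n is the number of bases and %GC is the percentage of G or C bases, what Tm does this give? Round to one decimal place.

Length n = 29. Counting bases: A=5, G=9, T=4, C=11
G+C = 20, so %GC = 20/29 × 100 = 68.966%
Salt term: 16.6 × (-0.141) = -2.341
GC term: 0.41 × 68.966 = 28.276; length term: −500/29 = −17.241
Tm = 81.5 + (-2.341) + 28.276 − 17.241 = 90.194 → 90.2°C

90.2°C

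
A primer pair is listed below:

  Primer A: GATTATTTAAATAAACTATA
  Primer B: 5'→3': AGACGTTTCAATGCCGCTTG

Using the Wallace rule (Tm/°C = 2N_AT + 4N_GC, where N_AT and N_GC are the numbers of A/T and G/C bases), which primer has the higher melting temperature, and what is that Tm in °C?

Primer A: A+T=18, G+C=2 → Tm = 2(18)+4(2) = 44°C
Primer B: A+T=10, G+C=10 → Tm = 2(10)+4(10) = 60°C
44°C vs 60°C → primer B is higher.

Primer B, 60°C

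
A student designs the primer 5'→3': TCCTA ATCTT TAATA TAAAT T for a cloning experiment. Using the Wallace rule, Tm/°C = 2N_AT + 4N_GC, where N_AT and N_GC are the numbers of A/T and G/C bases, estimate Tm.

48°C

Base counts: T=10, A=8, C=3, G=0
A+T = 18, G+C = 3
Tm = 2(18) + 4(3) = 36 + 12 = 48°C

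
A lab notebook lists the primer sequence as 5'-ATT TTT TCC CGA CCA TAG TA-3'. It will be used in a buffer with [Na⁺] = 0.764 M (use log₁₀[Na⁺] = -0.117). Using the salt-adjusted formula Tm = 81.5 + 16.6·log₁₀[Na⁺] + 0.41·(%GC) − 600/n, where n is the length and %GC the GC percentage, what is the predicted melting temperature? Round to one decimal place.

63.9°C

Length n = 20. G=2, A=5, C=5, T=8
G+C = 7, so %GC = 7/20 × 100 = 35%
Salt term: 16.6 × (-0.117) = -1.942
GC term: 0.41 × 35 = 14.35; length term: −600/20 = −30
Tm = 81.5 + (-1.942) + 14.35 − 30 = 63.908 → 63.9°C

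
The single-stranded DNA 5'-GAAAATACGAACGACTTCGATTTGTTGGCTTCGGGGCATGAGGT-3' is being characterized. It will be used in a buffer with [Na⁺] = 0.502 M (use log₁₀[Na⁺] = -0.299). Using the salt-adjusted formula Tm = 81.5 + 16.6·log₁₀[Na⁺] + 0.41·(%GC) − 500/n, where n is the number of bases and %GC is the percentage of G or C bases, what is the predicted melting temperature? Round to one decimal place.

84.7°C

Length n = 44. T=12, G=14, C=7, A=11
G+C = 21, so %GC = 21/44 × 100 = 47.727%
Salt term: 16.6 × (-0.299) = -4.963
GC term: 0.41 × 47.727 = 19.568; length term: −500/44 = −11.364
Tm = 81.5 + (-4.963) + 19.568 − 11.364 = 84.741 → 84.7°C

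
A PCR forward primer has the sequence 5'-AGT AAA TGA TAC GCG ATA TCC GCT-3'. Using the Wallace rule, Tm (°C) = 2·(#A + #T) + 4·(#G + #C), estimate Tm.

Counting bases: T=6, G=5, C=5, A=8
So N_AT = 14 and N_GC = 10.
Tm = 4·10 + 2·14 = 40 + 28 = 68°C

68°C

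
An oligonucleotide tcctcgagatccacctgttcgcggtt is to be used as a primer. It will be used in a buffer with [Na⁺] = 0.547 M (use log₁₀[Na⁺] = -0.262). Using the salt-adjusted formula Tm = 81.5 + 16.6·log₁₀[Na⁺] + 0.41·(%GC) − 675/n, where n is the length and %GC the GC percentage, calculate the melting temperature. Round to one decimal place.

74.8°C

Length n = 26. Base counts: T=8, A=3, G=6, C=9
G+C = 15, so %GC = 15/26 × 100 = 57.692%
Salt term: 16.6 × (-0.262) = -4.349
GC term: 0.41 × 57.692 = 23.654; length term: −675/26 = −25.962
Tm = 81.5 + (-4.349) + 23.654 − 25.962 = 74.843 → 74.8°C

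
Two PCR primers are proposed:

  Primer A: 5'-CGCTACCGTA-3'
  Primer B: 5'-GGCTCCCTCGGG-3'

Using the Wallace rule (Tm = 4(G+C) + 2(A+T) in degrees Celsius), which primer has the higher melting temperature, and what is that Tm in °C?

Primer B, 44°C

Primer A: A+T=4, G+C=6 → Tm = 2(4)+4(6) = 32°C
Primer B: A+T=2, G+C=10 → Tm = 2(2)+4(10) = 44°C
32°C vs 44°C → primer B is higher.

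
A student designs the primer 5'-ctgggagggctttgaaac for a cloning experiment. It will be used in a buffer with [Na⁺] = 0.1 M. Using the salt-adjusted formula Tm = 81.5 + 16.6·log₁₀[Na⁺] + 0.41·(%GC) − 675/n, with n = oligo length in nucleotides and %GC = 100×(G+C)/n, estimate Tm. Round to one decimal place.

50.2°C

Length n = 18. Scanning the sequence gives A=4, T=4, G=7, C=3.
G+C = 10, so %GC = 10/18 × 100 = 55.556%
Salt term: 16.6 × (-1) = -16.6
GC term: 0.41 × 55.556 = 22.778; length term: −675/18 = −37.5
Tm = 81.5 + (-16.6) + 22.778 − 37.5 = 50.178 → 50.2°C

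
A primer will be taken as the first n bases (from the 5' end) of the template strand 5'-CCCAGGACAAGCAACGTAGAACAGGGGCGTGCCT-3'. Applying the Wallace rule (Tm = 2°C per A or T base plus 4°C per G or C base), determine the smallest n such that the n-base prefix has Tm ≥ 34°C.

First 10 bases: CCCAGGACAA → Tm = 32°C (< 34°C)
First 11 bases: CCCAGGACAAG → Tm = 36°C (≥ 34°C)
Since every base adds ≥2°C, Tm only increases with n, so the threshold is first crossed at n = 11.

n = 11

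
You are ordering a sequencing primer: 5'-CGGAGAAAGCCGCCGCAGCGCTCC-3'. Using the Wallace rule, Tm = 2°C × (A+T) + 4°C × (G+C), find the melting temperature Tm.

84°C

Scanning the sequence gives C=10, T=1, A=5, G=8.
So N_AT = 6 and N_GC = 18.
Tm = 2(6) + 4(18) = 12 + 72 = 84°C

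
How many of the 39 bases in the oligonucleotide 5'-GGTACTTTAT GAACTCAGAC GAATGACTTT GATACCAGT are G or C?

Counting bases: T=12, C=7, A=12, G=8
Total G or C: 8 + 7 = 15

15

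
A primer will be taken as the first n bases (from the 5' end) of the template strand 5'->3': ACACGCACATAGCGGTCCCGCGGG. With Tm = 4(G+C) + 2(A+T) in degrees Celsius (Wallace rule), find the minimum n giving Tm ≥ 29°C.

First 9 bases: ACACGCACA → Tm = 28°C (< 29°C)
First 10 bases: ACACGCACAT → Tm = 30°C (≥ 29°C)
Since every base adds ≥2°C, Tm only increases with n, so the threshold is first crossed at n = 10.

n = 10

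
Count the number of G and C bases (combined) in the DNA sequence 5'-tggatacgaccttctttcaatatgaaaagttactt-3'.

11

Counting bases: T=13, G=5, A=11, C=6
G+C = 5 + 6 = 11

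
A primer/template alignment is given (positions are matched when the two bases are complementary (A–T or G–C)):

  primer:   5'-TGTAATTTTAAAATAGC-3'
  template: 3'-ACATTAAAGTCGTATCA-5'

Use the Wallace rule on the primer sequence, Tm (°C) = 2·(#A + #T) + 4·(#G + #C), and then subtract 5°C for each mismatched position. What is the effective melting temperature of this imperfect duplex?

20°C

Primer base counts: A=7, T=7, G=2, C=1 → A+T=14, G+C=3
Perfect-match Tm = 2(14) + 4(3) = 28 + 12 = 40°C
Mismatches (positions where the bases are not complementary): 4 (at positions 9, 11, 12, 17)
Effective Tm = 40 − 4×5 = 40 − 20 = 20°C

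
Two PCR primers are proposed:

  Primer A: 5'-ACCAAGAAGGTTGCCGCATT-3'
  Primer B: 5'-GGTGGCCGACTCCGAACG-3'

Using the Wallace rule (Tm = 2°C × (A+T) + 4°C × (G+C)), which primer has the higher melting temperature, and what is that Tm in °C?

Primer B, 62°C

Primer A: A+T=10, G+C=10 → Tm = 2(10)+4(10) = 60°C
Primer B: A+T=5, G+C=13 → Tm = 2(5)+4(13) = 62°C
60°C vs 62°C → primer B is higher.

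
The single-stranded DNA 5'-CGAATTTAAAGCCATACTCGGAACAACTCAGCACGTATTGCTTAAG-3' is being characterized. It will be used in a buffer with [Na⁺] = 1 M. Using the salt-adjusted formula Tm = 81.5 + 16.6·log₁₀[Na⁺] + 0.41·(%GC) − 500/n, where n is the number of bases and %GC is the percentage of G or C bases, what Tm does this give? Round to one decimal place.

87.6°C

Length n = 46. Scanning the sequence gives T=11, G=8, C=11, A=16.
G+C = 19, so %GC = 19/46 × 100 = 41.304%
Salt term: 16.6 × (0) = 0
GC term: 0.41 × 41.304 = 16.935; length term: −500/46 = −10.87
Tm = 81.5 + (0) + 16.935 − 10.87 = 87.565 → 87.6°C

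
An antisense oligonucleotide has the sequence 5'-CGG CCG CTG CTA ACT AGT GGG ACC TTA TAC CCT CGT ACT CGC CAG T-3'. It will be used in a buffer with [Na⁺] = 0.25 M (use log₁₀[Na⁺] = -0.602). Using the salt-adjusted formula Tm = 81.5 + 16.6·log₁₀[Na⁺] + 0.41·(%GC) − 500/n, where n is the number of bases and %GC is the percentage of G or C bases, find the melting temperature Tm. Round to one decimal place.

Length n = 46. A=8, C=16, G=11, T=11
G+C = 27, so %GC = 27/46 × 100 = 58.696%
Salt term: 16.6 × (-0.602) = -9.993
GC term: 0.41 × 58.696 = 24.065; length term: −500/46 = −10.87
Tm = 81.5 + (-9.993) + 24.065 − 10.87 = 84.702 → 84.7°C

84.7°C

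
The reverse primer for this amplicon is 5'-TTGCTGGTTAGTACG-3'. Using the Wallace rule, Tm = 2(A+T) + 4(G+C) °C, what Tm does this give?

Counting bases: G=5, C=2, T=6, A=2
A+T = 8, G+C = 7
Tm = 4·7 + 2·8 = 28 + 16 = 44°C

44°C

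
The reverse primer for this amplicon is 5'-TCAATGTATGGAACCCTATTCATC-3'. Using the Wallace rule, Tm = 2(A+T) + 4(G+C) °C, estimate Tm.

Base counts: T=8, C=6, G=3, A=7
A+T = 15, G+C = 9
Tm = 2(15) + 4(9) = 30 + 36 = 66°C

66°C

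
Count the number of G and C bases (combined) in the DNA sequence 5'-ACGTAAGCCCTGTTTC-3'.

Counting bases: T=5, A=3, G=3, C=5
Total G or C: 3 + 5 = 8

8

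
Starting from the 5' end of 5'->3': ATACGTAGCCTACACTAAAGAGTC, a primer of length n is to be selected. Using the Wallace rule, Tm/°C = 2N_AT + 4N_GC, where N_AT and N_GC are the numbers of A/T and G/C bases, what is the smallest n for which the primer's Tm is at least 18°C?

n = 7

First 6 bases: ATACGT → Tm = 16°C (< 18°C)
First 7 bases: ATACGTA → Tm = 18°C (≥ 18°C)
Since every base adds ≥2°C, Tm only increases with n, so the threshold is first crossed at n = 7.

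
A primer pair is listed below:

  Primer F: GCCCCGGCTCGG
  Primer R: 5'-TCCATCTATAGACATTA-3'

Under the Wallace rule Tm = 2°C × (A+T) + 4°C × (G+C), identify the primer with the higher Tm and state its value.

Primer F, 46°C

Primer F: A+T=1, G+C=11 → Tm = 2(1)+4(11) = 46°C
Primer R: A+T=12, G+C=5 → Tm = 2(12)+4(5) = 44°C
46°C vs 44°C → primer F is higher.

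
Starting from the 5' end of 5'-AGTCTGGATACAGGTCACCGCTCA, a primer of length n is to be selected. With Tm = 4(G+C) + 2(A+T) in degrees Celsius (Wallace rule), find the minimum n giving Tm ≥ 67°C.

n = 22

First 21 bases: AGTCTGGATACAGGTCACCGC → Tm = 66°C (< 67°C)
First 22 bases: AGTCTGGATACAGGTCACCGCT → Tm = 68°C (≥ 67°C)
Each additional base adds 2°C (A/T) or 4°C (G/C), so Tm is non-decreasing in n; n = 22 is the first length to reach 67°C.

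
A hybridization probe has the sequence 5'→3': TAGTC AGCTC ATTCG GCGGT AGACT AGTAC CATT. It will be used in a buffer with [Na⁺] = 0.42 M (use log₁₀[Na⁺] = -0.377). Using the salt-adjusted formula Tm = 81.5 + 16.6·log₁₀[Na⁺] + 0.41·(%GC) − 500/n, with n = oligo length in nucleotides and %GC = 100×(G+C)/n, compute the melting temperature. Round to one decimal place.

Length n = 34. Counting bases: G=8, A=8, C=8, T=10
G+C = 16, so %GC = 16/34 × 100 = 47.059%
Salt term: 16.6 × (-0.377) = -6.258
GC term: 0.41 × 47.059 = 19.294; length term: −500/34 = −14.706
Tm = 81.5 + (-6.258) + 19.294 − 14.706 = 79.83 → 79.8°C

79.8°C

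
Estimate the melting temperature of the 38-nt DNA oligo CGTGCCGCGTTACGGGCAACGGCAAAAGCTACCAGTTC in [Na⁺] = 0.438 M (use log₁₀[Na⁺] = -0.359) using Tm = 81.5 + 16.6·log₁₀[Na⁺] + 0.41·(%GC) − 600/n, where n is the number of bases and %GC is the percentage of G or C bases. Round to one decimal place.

84.6°C

Length n = 38. Base counts: A=9, T=6, C=12, G=11
G+C = 23, so %GC = 23/38 × 100 = 60.526%
Salt term: 16.6 × (-0.359) = -5.959
GC term: 0.41 × 60.526 = 24.816; length term: −600/38 = −15.789
Tm = 81.5 + (-5.959) + 24.816 − 15.789 = 84.568 → 84.6°C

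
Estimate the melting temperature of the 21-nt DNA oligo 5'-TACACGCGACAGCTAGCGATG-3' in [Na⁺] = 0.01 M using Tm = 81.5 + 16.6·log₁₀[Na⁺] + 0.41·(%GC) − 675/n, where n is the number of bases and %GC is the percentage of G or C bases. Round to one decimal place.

39.6°C

Length n = 21. Scanning the sequence gives G=6, T=3, C=6, A=6.
G+C = 12, so %GC = 12/21 × 100 = 57.143%
Salt term: 16.6 × (-2) = -33.2
GC term: 0.41 × 57.143 = 23.429; length term: −675/21 = −32.143
Tm = 81.5 + (-33.2) + 23.429 − 32.143 = 39.586 → 39.6°C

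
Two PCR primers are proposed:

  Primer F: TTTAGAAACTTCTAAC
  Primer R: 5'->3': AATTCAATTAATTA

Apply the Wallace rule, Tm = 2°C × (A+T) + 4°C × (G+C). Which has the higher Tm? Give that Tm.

Primer F, 40°C

Primer F: A+T=12, G+C=4 → Tm = 2(12)+4(4) = 40°C
Primer R: A+T=13, G+C=1 → Tm = 2(13)+4(1) = 30°C
40°C vs 30°C → primer F is higher.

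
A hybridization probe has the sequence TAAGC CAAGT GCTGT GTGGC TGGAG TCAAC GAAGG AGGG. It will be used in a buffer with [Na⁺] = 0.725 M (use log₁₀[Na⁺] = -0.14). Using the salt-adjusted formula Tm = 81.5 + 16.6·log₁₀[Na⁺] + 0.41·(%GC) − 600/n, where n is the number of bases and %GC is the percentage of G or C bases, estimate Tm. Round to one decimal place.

Length n = 39. Base counts: T=7, A=10, G=16, C=6
G+C = 22, so %GC = 22/39 × 100 = 56.41%
Salt term: 16.6 × (-0.14) = -2.324
GC term: 0.41 × 56.41 = 23.128; length term: −600/39 = −15.385
Tm = 81.5 + (-2.324) + 23.128 − 15.385 = 86.919 → 86.9°C

86.9°C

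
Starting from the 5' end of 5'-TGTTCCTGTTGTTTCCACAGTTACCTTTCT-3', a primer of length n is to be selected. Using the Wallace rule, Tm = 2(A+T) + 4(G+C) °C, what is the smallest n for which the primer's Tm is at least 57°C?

First 19 bases: TGTTCCTGTTGTTTCCACA → Tm = 54°C (< 57°C)
First 20 bases: TGTTCCTGTTGTTTCCACAG → Tm = 58°C (≥ 57°C)
Since every base adds ≥2°C, Tm only increases with n, so the threshold is first crossed at n = 20.

n = 20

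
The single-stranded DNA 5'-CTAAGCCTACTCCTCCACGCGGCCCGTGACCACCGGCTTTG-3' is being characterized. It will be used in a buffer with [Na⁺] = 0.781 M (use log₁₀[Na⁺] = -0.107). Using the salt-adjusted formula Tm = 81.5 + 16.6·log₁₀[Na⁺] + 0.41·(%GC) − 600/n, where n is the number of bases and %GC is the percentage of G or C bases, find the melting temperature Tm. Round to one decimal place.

Length n = 41. Scanning the sequence gives G=9, C=18, A=6, T=8.
G+C = 27, so %GC = 27/41 × 100 = 65.854%
Salt term: 16.6 × (-0.107) = -1.776
GC term: 0.41 × 65.854 = 27; length term: −600/41 = −14.634
Tm = 81.5 + (-1.776) + 27 − 14.634 = 92.09 → 92.1°C

92.1°C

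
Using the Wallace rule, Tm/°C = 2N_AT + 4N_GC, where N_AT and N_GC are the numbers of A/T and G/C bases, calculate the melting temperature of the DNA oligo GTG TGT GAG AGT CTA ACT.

52°C

Counting bases: G=6, C=2, A=4, T=6
AT pairs contribute 10, GC pairs contribute 8.
Tm = 2×10 + 4×8 = 52°C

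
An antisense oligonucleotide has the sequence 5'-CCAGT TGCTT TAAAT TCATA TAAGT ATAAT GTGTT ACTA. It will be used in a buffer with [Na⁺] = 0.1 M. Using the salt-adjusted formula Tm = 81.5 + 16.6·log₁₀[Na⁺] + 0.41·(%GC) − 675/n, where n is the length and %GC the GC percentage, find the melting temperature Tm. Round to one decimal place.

58.1°C

Length n = 39. Scanning the sequence gives G=5, T=16, C=5, A=13.
G+C = 10, so %GC = 10/39 × 100 = 25.641%
Salt term: 16.6 × (-1) = -16.6
GC term: 0.41 × 25.641 = 10.513; length term: −675/39 = −17.308
Tm = 81.5 + (-16.6) + 10.513 − 17.308 = 58.105 → 58.1°C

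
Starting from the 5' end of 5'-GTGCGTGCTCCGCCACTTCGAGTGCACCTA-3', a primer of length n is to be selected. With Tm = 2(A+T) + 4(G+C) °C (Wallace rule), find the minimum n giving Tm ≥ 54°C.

First 15 bases: GTGCGTGCTCCGCCA → Tm = 52°C (< 54°C)
First 16 bases: GTGCGTGCTCCGCCAC → Tm = 56°C (≥ 54°C)
Each additional base adds 2°C (A/T) or 4°C (G/C), so Tm is non-decreasing in n; n = 16 is the first length to reach 54°C.

n = 16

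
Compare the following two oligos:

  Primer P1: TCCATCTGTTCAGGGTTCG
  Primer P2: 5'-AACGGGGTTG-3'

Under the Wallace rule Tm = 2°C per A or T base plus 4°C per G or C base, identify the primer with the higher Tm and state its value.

Primer P1, 58°C

Primer P1: A+T=9, G+C=10 → Tm = 2(9)+4(10) = 58°C
Primer P2: A+T=4, G+C=6 → Tm = 2(4)+4(6) = 32°C
58°C vs 32°C → primer P1 is higher.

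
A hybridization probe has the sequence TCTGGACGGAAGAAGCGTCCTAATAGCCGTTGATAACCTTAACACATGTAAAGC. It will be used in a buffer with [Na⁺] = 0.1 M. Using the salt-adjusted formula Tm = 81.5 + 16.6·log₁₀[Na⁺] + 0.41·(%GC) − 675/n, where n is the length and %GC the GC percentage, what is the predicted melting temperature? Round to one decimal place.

70.6°C

Length n = 54. Scanning the sequence gives T=12, C=12, A=18, G=12.
G+C = 24, so %GC = 24/54 × 100 = 44.444%
Salt term: 16.6 × (-1) = -16.6
GC term: 0.41 × 44.444 = 18.222; length term: −675/54 = −12.5
Tm = 81.5 + (-16.6) + 18.222 − 12.5 = 70.622 → 70.6°C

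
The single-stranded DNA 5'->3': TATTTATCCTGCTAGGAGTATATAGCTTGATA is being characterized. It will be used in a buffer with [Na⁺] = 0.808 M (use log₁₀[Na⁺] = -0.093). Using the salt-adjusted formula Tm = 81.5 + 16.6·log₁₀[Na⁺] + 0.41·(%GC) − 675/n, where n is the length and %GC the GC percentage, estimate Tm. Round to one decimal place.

71.7°C

Length n = 32. Counting bases: A=9, G=6, C=4, T=13
G+C = 10, so %GC = 10/32 × 100 = 31.25%
Salt term: 16.6 × (-0.093) = -1.544
GC term: 0.41 × 31.25 = 12.812; length term: −675/32 = −21.094
Tm = 81.5 + (-1.544) + 12.812 − 21.094 = 71.674 → 71.7°C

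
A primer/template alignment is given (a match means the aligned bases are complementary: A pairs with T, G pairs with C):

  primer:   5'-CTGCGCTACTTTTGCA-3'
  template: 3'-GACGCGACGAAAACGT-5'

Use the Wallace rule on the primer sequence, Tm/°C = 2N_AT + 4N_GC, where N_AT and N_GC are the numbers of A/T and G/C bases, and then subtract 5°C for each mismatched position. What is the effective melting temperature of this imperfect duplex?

43°C

Primer base counts: A=2, T=6, G=3, C=5 → A+T=8, G+C=8
Perfect-match Tm = 2(8) + 4(8) = 16 + 32 = 48°C
Mismatches (positions where the bases are not complementary): 1 (at position 8)
Effective Tm = 48 − 1×5 = 48 − 5 = 43°C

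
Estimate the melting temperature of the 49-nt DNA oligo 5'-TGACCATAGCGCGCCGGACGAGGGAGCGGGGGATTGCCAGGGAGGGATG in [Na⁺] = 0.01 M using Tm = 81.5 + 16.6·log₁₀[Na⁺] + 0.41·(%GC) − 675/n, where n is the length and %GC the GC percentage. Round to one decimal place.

63.0°C

Length n = 49. Base counts: C=10, G=24, T=5, A=10
G+C = 34, so %GC = 34/49 × 100 = 69.388%
Salt term: 16.6 × (-2) = -33.2
GC term: 0.41 × 69.388 = 28.449; length term: −675/49 = −13.776
Tm = 81.5 + (-33.2) + 28.449 − 13.776 = 62.973 → 63.0°C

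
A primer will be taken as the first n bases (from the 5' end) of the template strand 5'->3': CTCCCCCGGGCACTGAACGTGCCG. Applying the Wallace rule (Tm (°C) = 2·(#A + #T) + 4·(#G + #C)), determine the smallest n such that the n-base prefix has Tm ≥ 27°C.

n = 8

First 7 bases: CTCCCCC → Tm = 26°C (< 27°C)
First 8 bases: CTCCCCCG → Tm = 30°C (≥ 27°C)
Each additional base adds 2°C (A/T) or 4°C (G/C), so Tm is non-decreasing in n; n = 8 is the first length to reach 27°C.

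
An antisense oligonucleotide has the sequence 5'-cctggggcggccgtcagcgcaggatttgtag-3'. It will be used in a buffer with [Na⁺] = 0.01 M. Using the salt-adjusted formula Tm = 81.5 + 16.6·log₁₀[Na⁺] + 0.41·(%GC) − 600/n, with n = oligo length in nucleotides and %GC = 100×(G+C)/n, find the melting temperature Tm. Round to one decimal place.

56.7°C

Length n = 31. Base counts: A=4, C=8, T=6, G=13
G+C = 21, so %GC = 21/31 × 100 = 67.742%
Salt term: 16.6 × (-2) = -33.2
GC term: 0.41 × 67.742 = 27.774; length term: −600/31 = −19.355
Tm = 81.5 + (-33.2) + 27.774 − 19.355 = 56.719 → 56.7°C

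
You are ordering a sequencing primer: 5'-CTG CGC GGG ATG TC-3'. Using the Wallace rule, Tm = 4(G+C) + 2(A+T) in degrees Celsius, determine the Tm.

Scanning the sequence gives A=1, G=6, C=4, T=3.
A+T = 4, G+C = 10
Tm = 4·10 + 2·4 = 40 + 8 = 48°C

48°C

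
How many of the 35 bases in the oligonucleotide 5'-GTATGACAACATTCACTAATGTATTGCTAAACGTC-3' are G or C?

Scanning the sequence gives A=12, G=5, C=7, T=11.
Total G or C: 5 + 7 = 12

12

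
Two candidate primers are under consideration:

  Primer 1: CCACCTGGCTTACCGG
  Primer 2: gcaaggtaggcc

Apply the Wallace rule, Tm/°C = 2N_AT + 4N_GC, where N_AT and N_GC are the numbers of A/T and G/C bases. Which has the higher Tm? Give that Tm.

Primer 1, 54°C

Primer 1: A+T=5, G+C=11 → Tm = 2(5)+4(11) = 54°C
Primer 2: A+T=4, G+C=8 → Tm = 2(4)+4(8) = 40°C
54°C vs 40°C → primer 1 is higher.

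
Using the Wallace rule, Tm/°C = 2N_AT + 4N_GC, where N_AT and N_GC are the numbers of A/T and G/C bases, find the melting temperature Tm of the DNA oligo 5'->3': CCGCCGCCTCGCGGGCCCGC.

G=7, A=0, C=12, T=1
A+T = 1, G+C = 19
Tm = 2×1 + 4×19 = 78°C

78°C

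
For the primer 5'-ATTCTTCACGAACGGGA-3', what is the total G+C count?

C=4, A=5, G=4, T=4
G+C = 4 + 4 = 8

8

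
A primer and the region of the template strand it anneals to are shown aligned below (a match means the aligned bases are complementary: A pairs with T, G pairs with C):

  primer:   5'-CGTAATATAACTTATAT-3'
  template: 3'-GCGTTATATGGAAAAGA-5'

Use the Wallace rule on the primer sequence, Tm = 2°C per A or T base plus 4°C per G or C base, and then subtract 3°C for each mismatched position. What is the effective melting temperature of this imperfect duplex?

28°C

Primer base counts: A=7, T=7, G=1, C=2 → A+T=14, G+C=3
Perfect-match Tm = 2(14) + 4(3) = 28 + 12 = 40°C
Mismatches (positions where the bases are not complementary): 4 (at positions 3, 10, 14, 16)
Effective Tm = 40 − 4×3 = 40 − 12 = 28°C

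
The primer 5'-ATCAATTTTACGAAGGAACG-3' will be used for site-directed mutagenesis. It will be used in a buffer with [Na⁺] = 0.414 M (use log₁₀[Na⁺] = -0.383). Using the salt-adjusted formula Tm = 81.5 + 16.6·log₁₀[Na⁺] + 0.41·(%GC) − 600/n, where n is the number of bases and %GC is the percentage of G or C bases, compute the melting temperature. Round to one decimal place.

59.5°C

Length n = 20. Base counts: C=3, T=5, G=4, A=8
G+C = 7, so %GC = 7/20 × 100 = 35%
Salt term: 16.6 × (-0.383) = -6.358
GC term: 0.41 × 35 = 14.35; length term: −600/20 = −30
Tm = 81.5 + (-6.358) + 14.35 − 30 = 59.492 → 59.5°C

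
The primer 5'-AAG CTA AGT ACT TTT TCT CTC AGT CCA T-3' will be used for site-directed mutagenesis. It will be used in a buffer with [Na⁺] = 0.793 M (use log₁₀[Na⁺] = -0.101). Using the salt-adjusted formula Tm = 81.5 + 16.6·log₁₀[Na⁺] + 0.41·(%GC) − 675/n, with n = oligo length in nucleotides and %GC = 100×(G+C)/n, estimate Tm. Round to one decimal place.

70.4°C

Length n = 28. C=7, G=3, A=7, T=11
G+C = 10, so %GC = 10/28 × 100 = 35.714%
Salt term: 16.6 × (-0.101) = -1.677
GC term: 0.41 × 35.714 = 14.643; length term: −675/28 = −24.107
Tm = 81.5 + (-1.677) + 14.643 − 24.107 = 70.359 → 70.4°C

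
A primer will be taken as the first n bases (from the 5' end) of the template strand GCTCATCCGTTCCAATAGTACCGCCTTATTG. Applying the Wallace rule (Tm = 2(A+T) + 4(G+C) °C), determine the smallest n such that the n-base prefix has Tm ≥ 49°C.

n = 17

First 16 bases: GCTCATCCGTTCCAAT → Tm = 48°C (< 49°C)
First 17 bases: GCTCATCCGTTCCAATA → Tm = 50°C (≥ 49°C)
Each additional base adds 2°C (A/T) or 4°C (G/C), so Tm is non-decreasing in n; n = 17 is the first length to reach 49°C.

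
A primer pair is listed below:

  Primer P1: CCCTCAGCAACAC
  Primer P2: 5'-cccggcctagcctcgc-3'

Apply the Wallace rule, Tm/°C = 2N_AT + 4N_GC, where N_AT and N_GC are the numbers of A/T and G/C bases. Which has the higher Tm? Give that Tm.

Primer P1: A+T=5, G+C=8 → Tm = 2(5)+4(8) = 42°C
Primer P2: A+T=3, G+C=13 → Tm = 2(3)+4(13) = 58°C
42°C vs 58°C → primer P2 is higher.

Primer P2, 58°C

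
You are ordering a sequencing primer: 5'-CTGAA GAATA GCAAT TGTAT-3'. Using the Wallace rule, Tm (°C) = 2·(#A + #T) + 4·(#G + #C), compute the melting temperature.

52°C

Scanning the sequence gives C=2, A=8, T=6, G=4.
AT pairs contribute 14, GC pairs contribute 6.
Tm = 2(14) + 4(6) = 28 + 24 = 52°C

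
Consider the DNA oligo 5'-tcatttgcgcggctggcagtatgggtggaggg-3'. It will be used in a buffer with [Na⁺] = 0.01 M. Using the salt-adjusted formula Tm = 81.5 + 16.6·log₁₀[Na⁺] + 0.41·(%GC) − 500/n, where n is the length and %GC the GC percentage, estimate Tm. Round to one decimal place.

Length n = 32. Scanning the sequence gives T=8, C=5, G=15, A=4.
G+C = 20, so %GC = 20/32 × 100 = 62.5%
Salt term: 16.6 × (-2) = -33.2
GC term: 0.41 × 62.5 = 25.625; length term: −500/32 = −15.625
Tm = 81.5 + (-33.2) + 25.625 − 15.625 = 58.3 → 58.3°C

58.3°C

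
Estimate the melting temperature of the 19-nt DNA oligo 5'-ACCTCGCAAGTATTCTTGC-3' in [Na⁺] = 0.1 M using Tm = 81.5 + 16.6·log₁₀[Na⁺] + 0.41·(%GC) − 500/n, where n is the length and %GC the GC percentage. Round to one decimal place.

58.0°C

Length n = 19. Counting bases: A=4, G=3, C=6, T=6
G+C = 9, so %GC = 9/19 × 100 = 47.368%
Salt term: 16.6 × (-1) = -16.6
GC term: 0.41 × 47.368 = 19.421; length term: −500/19 = −26.316
Tm = 81.5 + (-16.6) + 19.421 − 26.316 = 58.005 → 58.0°C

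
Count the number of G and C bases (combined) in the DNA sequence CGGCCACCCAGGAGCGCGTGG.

17

Counting bases: T=1, G=9, C=8, A=3
G+C = 9 + 8 = 17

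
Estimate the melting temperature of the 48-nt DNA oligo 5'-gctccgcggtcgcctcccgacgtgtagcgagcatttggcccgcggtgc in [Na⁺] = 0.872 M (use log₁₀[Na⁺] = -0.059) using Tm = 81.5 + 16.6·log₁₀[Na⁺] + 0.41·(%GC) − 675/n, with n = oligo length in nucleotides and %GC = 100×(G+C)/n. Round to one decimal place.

96.4°C

Length n = 48. Scanning the sequence gives A=4, T=9, C=18, G=17.
G+C = 35, so %GC = 35/48 × 100 = 72.917%
Salt term: 16.6 × (-0.059) = -0.979
GC term: 0.41 × 72.917 = 29.896; length term: −675/48 = −14.062
Tm = 81.5 + (-0.979) + 29.896 − 14.062 = 96.355 → 96.4°C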